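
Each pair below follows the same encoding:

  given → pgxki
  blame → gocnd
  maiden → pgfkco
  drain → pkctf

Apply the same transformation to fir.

tkh

Two steps: reverse the string, then apply a Caesar shift of +2.
Applying it to fir: reverse → rif; then shift: r+2=t, i+2=k, f+2=h.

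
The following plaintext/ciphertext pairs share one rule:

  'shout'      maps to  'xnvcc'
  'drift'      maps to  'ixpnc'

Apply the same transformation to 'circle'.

hoykuo

In shout: s→x is +5, h→n is +6, o→v is +7, u→c is +8 — the shift increases by 1 each position. The shift increases by 1 at each position, starting from +5: 5, 6, 7, ….
On circle: c+5=h, i+6=o, r+7=y, c+8=k, l+9=u, e+10=o.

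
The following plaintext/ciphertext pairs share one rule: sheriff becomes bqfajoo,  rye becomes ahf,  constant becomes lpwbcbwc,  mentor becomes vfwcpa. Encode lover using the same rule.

The shift depends on letter class: consonant s→b is +9, but vowel e→f is +1. Vowels shift forward by 1 and consonants shift forward by 9.
On lover: l(cons)+9=u, o(vowel)+1=p, v(cons)+9=e, e(vowel)+1=f, r(cons)+9=a.

upefa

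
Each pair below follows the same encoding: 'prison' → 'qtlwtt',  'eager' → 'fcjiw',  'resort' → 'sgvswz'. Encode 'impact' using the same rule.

In prison: p→q is +1, r→t is +2, i→l is +3, s→w is +4 — the shift increases by 1 each position. Each letter shifts forward by (position + 1), i.e. 1, 2, 3, … — the shift grows by one for each successive letter.
For impact: i+1=j, m+2=o, p+3=s, a+4=e, c+5=h, t+6=z.

josehz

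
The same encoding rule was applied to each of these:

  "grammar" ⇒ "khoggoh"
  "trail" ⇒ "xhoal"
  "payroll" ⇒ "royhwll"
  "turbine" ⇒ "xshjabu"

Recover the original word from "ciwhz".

g(6)→k(10) and r(17)→h(7) fit y≡21x+14 (mod 26); the inverse of 21 mod 26 is 5. Each letter's alphabet position (a=0..z=25) is mapped through 21·x+14 mod 26 — an affine cipher.
Reversing it on ciwhz: c(2)→5·(2−14)≡18=s; i(8)→5·(8−14)≡22=w; w(22)→5·(22−14)≡14=o; h(7)→5·(7−14)≡17=r; z(25)→5·(25−14)≡3=d (all mod 26).

sword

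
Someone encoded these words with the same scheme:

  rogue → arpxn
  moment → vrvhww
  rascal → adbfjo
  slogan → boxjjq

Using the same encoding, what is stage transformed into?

Shifts by position in rogue: pos 0: r→a (+9), pos 1: o→r (+3), pos 2: g→p (+9), pos 3: u→x (+3) — repeating every 2. It's a Vigenère-style cipher with numeric key [9,3]: position i shifts by key[i mod 2].
Applying it to stage: s+9=b, t+3=w, a+9=j, g+3=j, e+9=n.

bwjjn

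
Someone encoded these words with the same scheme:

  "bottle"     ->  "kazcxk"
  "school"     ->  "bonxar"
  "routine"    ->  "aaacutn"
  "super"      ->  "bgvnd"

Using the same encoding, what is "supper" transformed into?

bgvyqx

Shifts by position in bottle: pos 0: b→k (+9), pos 1: o→a (+12), pos 2: t→z (+6), pos 3: t→c (+9), pos 4: l→x (+12), pos 5: e→k (+6) — repeating every 3. A repeating key of period 3 is used — shifts +9, +12, +6 over and over.
On supper: s+9=b, u+12=g, p+6=v, p+9=y, e+12=q, r+6=x.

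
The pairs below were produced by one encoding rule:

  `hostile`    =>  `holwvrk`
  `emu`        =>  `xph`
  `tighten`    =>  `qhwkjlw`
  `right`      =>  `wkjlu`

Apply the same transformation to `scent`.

Read the word backwards and shift each letter +3.
For scent: reverse → tnecs; then shift: t+3=w, n+3=q, e+3=h, c+3=f, s+3=v.

wqhfv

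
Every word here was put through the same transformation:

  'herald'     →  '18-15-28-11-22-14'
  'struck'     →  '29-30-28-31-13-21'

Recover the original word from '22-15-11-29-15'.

lease

Each letter is replaced by its alphabet position (a=1..z=26) + 10.
Reversing it on 22-15-11-29-15: 22→(22−10)÷1=12=l, 15→(15−10)÷1=5=e, 11→(11−10)÷1=1=a, 29→(29−10)÷1=19=s, 15→(15−10)÷1=5=e.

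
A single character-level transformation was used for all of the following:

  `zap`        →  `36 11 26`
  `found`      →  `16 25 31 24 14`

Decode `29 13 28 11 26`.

z is letter #26 and maps to 36: an offset of 10. Each letter is replaced by its alphabet position (a=1..z=26) + 10.
Reversing it on 29 13 28 11 26: 29→(29−10)÷1=19=s, 13→(13−10)÷1=3=c, 28→(28−10)÷1=18=r, 11→(11−10)÷1=1=a, 26→(26−10)÷1=16=p.

scrap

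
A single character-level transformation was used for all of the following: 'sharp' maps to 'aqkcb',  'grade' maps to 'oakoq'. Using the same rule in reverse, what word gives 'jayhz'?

In sharp: s→a is +8, h→q is +9, a→k is +10, r→c is +11 — the shift increases by 1 each position. Letter i (0-indexed) is shifted by i+8, so successive shifts are 8, 9, 10, ….
Undoing it on jayhz: j−8=b, a−9=r, y−10=o, h−11=w, z−12=n.

brown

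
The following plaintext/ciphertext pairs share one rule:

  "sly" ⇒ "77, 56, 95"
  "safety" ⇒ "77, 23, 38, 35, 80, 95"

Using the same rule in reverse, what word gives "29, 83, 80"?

cut

s(#19)→77 and l(#12)→56: differences scale by 3, so n = 3·pos + 20. With a=1..z=26, the number is 3·pos + 20.
Undoing it on 29, 83, 80: 29→(29−20)÷3=3=c, 83→(83−20)÷3=21=u, 80→(80−20)÷3=20=t.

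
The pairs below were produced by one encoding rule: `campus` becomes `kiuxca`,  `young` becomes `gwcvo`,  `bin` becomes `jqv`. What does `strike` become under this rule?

Compare letters: c→k is +8, a→i is +8, m→u is +8 — a constant shift. Each letter is shifted forward by 8 in the alphabet (a Caesar shift of +8).
For strike: s+8=a, t+8=b, r+8=z, i+8=q, k+8=s, e+8=m.

abzqsm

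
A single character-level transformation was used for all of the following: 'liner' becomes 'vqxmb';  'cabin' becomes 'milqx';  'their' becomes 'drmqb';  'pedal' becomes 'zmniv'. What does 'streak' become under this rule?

cdbmiu

The shift depends on letter class: consonant l→v is +10, but vowel i→q is +8. Vowels shift forward by 8 and consonants shift forward by 10.
On streak: s(cons)+10=c, t(cons)+10=d, r(cons)+10=b, e(vowel)+8=m, a(vowel)+8=i, k(cons)+10=u.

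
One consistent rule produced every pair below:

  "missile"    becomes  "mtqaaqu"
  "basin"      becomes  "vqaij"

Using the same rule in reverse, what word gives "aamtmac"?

The output letters match the input read backwards, each shifted +8: missile reversed is elissim. The word is reversed, then every letter is shifted forward by 8.
Decoding aamtmac: shift back: a−8=s, a−8=s, m−8=e, t−8=l, m−8=e, a−8=s, c−8=u → sselesu; then reverse → useless.

useless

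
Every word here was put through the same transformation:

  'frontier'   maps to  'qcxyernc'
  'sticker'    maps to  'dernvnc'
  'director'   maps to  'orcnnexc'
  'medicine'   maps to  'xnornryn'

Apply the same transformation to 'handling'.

The shift depends on letter class: consonant f→q is +11, but vowel o→x is +9. Two shifts are in play — +9 for a/e/i/o/u, +11 for every other letter.
Applying it to handling: h(cons)+11=s, a(vowel)+9=j, n(cons)+11=y, d(cons)+11=o, l(cons)+11=w, i(vowel)+9=r, n(cons)+11=y, g(cons)+11=r.

sjyowryr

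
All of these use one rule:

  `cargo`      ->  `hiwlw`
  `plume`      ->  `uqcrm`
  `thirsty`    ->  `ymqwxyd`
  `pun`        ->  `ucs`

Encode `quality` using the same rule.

The shift depends on letter class: consonant c→h is +5, but vowel a→i is +8. Vowels shift forward by 8 and consonants shift forward by 5.
Applying it to quality: q(cons)+5=v, u(vowel)+8=c, a(vowel)+8=i, l(cons)+5=q, i(vowel)+8=q, t(cons)+5=y, y(cons)+5=d.

vciqqyd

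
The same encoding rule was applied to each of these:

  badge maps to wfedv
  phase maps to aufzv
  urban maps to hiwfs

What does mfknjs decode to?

Treating letters as 0–25, the rule is x ↦ 17x + 5 (mod 26).
Decoding mfknjs: m(12)→23·(12−5)≡5=f; f(5)→23·(5−5)≡0=a; k(10)→23·(10−5)≡11=l; n(13)→23·(13−5)≡2=c; j(9)→23·(9−5)≡14=o; s(18)→23·(18−5)≡13=n (all mod 26).

falcon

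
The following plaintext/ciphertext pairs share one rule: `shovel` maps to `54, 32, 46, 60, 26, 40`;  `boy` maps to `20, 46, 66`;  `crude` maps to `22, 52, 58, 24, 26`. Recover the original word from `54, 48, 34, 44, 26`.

spine

s(#19)→54 and h(#8)→32: differences scale by 2, so n = 2·pos + 16. With a=1..z=26, the number is 2·pos + 16.
Decoding 54, 48, 34, 44, 26: 54→(54−16)÷2=19=s, 48→(48−16)÷2=16=p, 34→(34−16)÷2=9=i, 44→(44−16)÷2=14=n, 26→(26−16)÷2=5=e.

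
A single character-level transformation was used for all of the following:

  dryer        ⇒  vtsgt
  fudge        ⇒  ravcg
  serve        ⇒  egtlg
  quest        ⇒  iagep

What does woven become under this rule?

d(3)→v(21) and r(17)→t(19) fit y≡11x+14 (mod 26); the inverse of 11 mod 26 is 19. Each letter's alphabet position (a=0..z=25) is mapped through 11·x+14 mod 26 — an affine cipher.
For woven: w(22)→11·22+14≡22=w; o(14)→11·14+14≡12=m; v(21)→11·21+14≡11=l; e(4)→11·4+14≡6=g; n(13)→11·13+14≡1=b (all mod 26).

wmlgb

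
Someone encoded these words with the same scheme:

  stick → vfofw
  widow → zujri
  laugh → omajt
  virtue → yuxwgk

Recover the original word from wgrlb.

tulip

It's a Vigenère-style cipher with numeric key [3,12,6]: position i shifts by key[i mod 3].
Undoing it on wgrlb: w−3=t, g−12=u, r−6=l, l−3=i, b−12=p.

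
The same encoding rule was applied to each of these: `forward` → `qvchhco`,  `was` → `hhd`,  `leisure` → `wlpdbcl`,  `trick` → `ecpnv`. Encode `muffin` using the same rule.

The shift depends on letter class: consonant f→q is +11, but vowel o→v is +7. The rule splits by letter class: vowels +7, consonants +11.
On muffin: m(cons)+11=x, u(vowel)+7=b, f(cons)+11=q, f(cons)+11=q, i(vowel)+7=p, n(cons)+11=y.

xbqqpy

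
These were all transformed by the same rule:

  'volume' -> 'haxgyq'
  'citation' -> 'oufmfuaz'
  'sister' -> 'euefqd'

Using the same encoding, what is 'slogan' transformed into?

exasmz

Compare letters: v→h is +12, o→a is +12, l→x is +12 — a constant shift. Every letter moves 12 places later in the alphabet, wrapping around z→a.
Applying it to slogan: s+12=e, l+12=x, o+12=a, g+12=s, a+12=m, n+12=z.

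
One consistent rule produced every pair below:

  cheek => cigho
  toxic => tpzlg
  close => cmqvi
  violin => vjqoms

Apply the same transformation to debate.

dfddxj

In cheek: c→c is +0, h→i is +1, e→g is +2, e→h is +3 — the shift increases by 1 each position. The shift increases by 1 at each position, starting from +0: 0, 1, 2, ….
Applying it to debate: d+0=d, e+1=f, b+2=d, a+3=d, t+4=x, e+5=j.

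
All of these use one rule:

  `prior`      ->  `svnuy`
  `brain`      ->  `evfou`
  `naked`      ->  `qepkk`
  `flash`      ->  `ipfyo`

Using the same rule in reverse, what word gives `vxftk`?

stand

Letter i (0-indexed) is shifted by i+3, so successive shifts are 3, 4, 5, ….
Decoding vxftk: v−3=s, x−4=t, f−5=a, t−6=n, k−7=d.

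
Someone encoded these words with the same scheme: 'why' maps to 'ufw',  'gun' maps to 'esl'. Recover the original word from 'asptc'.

Compare letters: w→u is +24, h→f is +24, y→w is +24 — a constant shift. This is a Caesar cipher with shift 24.
Decoding asptc: a−24=c, s−24=u, p−24=r, t−24=v, c−24=e.

curve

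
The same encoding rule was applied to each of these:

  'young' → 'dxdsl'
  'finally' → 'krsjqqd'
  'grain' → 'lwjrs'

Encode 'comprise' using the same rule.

hxruwrxn

Two shifts are in play — +9 for a/e/i/o/u, +5 for every other letter.
On comprise: c(cons)+5=h, o(vowel)+9=x, m(cons)+5=r, p(cons)+5=u, r(cons)+5=w, i(vowel)+9=r, s(cons)+5=x, e(vowel)+9=n.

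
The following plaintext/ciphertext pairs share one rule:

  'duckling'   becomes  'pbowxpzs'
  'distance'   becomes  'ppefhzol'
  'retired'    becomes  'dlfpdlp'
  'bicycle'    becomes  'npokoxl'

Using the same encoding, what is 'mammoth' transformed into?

yhyyvft

The shift depends on letter class: consonant d→p is +12, but vowel u→b is +7. Two shifts are in play — +7 for a/e/i/o/u, +12 for every other letter.
Applying it to mammoth: m(cons)+12=y, a(vowel)+7=h, m(cons)+12=y, m(cons)+12=y, o(vowel)+7=v, t(cons)+12=f, h(cons)+12=t.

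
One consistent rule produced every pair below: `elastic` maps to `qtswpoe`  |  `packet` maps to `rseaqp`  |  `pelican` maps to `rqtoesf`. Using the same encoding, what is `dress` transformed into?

xdqww

e(4)→q(16) and l(11)→t(19) fit y≡19x+18 (mod 26); the inverse of 19 mod 26 is 11. This is an affine cipher: with a=0,…,z=25, each position x becomes (19x+18) mod 26.
For dress: d(3)→19·3+18≡23=x; r(17)→19·17+18≡3=d; e(4)→19·4+18≡16=q; s(18)→19·18+18≡22=w; s(18)→19·18+18≡22=w (all mod 26).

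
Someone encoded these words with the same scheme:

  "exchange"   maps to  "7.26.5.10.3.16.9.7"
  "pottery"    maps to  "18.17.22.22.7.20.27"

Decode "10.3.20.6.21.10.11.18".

The number is (letter's place in the alphabet, a=1) + 2.
Decoding 10.3.20.6.21.10.11.18: 10→(10−2)÷1=8=h, 3→(3−2)÷1=1=a, 20→(20−2)÷1=18=r, 6→(6−2)÷1=4=d, 21→(21−2)÷1=19=s, 10→(10−2)÷1=8=h, 11→(11−2)÷1=9=i, 18→(18−2)÷1=16=p.

hardship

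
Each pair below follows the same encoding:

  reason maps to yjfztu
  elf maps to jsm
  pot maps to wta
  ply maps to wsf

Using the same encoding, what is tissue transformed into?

The shift depends on letter class: consonant r→y is +7, but vowel e→j is +5. The rule splits by letter class: vowels +5, consonants +7.
For tissue: t(cons)+7=a, i(vowel)+5=n, s(cons)+7=z, s(cons)+7=z, u(vowel)+5=z, e(vowel)+5=j.

anzzzj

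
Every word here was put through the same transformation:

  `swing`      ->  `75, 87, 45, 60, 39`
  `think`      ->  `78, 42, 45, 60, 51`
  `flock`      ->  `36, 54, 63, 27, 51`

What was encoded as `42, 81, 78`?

s(#19)→75 and w(#23)→87: differences scale by 3, so n = 3·pos + 18. The formula is n = 3×(alphabet index, a=1) + 18.
Reversing it on 42, 81, 78: 42→(42−18)÷3=8=h, 81→(81−18)÷3=21=u, 78→(78−18)÷3=20=t.

hut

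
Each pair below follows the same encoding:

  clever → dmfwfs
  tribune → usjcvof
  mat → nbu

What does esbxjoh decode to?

drawing

Compare letters: c→d is +1, l→m is +1, e→f is +1 — a constant shift. Each letter is shifted forward by 1 in the alphabet (a Caesar shift of +1).
Decoding esbxjoh: e−1=d, s−1=r, b−1=a, x−1=w, j−1=i, o−1=n, h−1=g.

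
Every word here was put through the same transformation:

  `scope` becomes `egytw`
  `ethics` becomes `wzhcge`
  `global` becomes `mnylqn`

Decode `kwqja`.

weary

Treating letters as 0–25, the rule is x ↦ 21x + 16 (mod 26).
Undoing it on kwqja: k(10)→5·(10−16)≡22=w; w(22)→5·(22−16)≡4=e; q(16)→5·(16−16)≡0=a; j(9)→5·(9−16)≡17=r; a(0)→5·(0−16)≡24=y (all mod 26).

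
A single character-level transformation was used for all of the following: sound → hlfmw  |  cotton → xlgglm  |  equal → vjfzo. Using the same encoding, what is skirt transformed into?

hprig

Each pair mirrors across the alphabet (s↔h, o↔l, u↔f): positions sum to 25. This is the alphabet-reversal cipher (Atbash): a becomes z, b becomes y, etc.
For skirt: s↔h, k↔p, i↔r, r↔i, t↔g.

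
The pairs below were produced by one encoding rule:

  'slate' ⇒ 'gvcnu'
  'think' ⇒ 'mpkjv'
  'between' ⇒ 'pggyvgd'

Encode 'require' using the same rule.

The output letters match the input read backwards, each shifted +2: slate reversed is etals. Two steps: reverse the string, then apply a Caesar shift of +2.
On require: reverse → eriuqer; then shift: e+2=g, r+2=t, i+2=k, u+2=w, q+2=s, e+2=g, r+2=t.

gtkwsgt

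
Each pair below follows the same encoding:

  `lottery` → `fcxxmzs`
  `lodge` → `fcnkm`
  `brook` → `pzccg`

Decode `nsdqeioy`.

dynamics

This is an affine cipher: with a=0,…,z=25, each position x becomes (25x+16) mod 26.
Decoding nsdqeioy: n(13)→25·(13−16)≡3=d; s(18)→25·(18−16)≡24=y; d(3)→25·(3−16)≡13=n; q(16)→25·(16−16)≡0=a; e(4)→25·(4−16)≡12=m; i(8)→25·(8−16)≡8=i; o(14)→25·(14−16)≡2=c; y(24)→25·(24−16)≡18=s (all mod 26).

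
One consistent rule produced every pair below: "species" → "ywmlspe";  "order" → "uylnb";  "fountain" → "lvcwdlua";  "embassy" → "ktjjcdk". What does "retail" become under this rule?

Each letter shifts forward by (position + 6), i.e. 6, 7, 8, … — the shift grows by one for each successive letter.
Applying it to retail: r+6=x, e+7=l, t+8=b, a+9=j, i+10=s, l+11=w.

xlbjsw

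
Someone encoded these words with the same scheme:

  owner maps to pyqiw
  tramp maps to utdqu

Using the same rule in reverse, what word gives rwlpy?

quilt

In owner: o→p is +1, w→y is +2, n→q is +3, e→i is +4 — the shift increases by 1 each position. Letter i (0-indexed) is shifted by i+1, so successive shifts are 1, 2, 3, ….
Undoing it on rwlpy: r−1=q, w−2=u, l−3=i, p−4=l, y−5=t.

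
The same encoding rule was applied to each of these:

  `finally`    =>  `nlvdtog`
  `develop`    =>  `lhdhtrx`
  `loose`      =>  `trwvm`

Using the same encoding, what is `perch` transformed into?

Shifts by position in finally: pos 0: f→n (+8), pos 1: i→l (+3), pos 2: n→v (+8), pos 3: a→d (+3) — repeating every 2. It's a Vigenère-style cipher with numeric key [8,3]: position i shifts by key[i mod 2].
Applying it to perch: p+8=x, e+3=h, r+8=z, c+3=f, h+8=p.

xhzfp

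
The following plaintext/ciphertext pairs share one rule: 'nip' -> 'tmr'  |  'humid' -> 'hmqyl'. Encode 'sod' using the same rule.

hsw

Read the word backwards and shift each letter +4.
On sod: reverse → dos; then shift: d+4=h, o+4=s, s+4=w.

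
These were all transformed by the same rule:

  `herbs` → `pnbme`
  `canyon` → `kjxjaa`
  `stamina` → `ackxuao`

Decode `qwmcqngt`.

increase

In herbs: h→p is +8, e→n is +9, r→b is +10, b→m is +11 — the shift increases by 1 each position. Each letter shifts forward by (position + 8), i.e. 8, 9, 10, … — the shift grows by one for each successive letter.
Reversing it on qwmcqngt: q−8=i, w−9=n, m−10=c, c−11=r, q−12=e, n−13=a, g−14=s, t−15=e.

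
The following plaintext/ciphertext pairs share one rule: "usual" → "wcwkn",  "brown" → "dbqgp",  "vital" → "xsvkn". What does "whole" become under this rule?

yrqvg

Shifts by position in usual: pos 0: u→w (+2), pos 1: s→c (+10), pos 2: u→w (+2), pos 3: a→k (+10) — repeating every 2. The shifts repeat in a cycle of length 2: positions 0,1,… shift by +2, +10, then the pattern repeats.
Applying it to whole: w+2=y, h+10=r, o+2=q, l+10=v, e+2=g.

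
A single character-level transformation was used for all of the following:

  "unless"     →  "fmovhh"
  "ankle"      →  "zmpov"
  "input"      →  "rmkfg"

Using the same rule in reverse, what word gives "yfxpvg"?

bucket

This is the alphabet-reversal cipher (Atbash): a becomes z, b becomes y, etc.
Decoding yfxpvg: y↔b, f↔u, x↔c, p↔k, v↔e, g↔t.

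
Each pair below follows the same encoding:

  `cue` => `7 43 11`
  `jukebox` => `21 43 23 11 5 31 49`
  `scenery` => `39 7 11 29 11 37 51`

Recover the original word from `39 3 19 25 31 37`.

The formula is n = 2×(alphabet index, a=1) + 1.
Reversing it on 39 3 19 25 31 37: 39→(39−1)÷2=19=s, 3→(3−1)÷2=1=a, 19→(19−1)÷2=9=i, 25→(25−1)÷2=12=l, 31→(31−1)÷2=15=o, 37→(37−1)÷2=18=r.

sailor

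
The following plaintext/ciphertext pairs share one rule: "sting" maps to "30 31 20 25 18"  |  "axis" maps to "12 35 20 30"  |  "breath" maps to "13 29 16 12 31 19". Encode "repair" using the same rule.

29 16 27 12 20 29

s is letter #19 and maps to 30: an offset of 11. Letters become their 1-based position plus 11 (so a→12, b→13, …).
Applying it to repair: r=18→29, e=5→16, p=16→27, a=1→12, i=9→20, r=18→29.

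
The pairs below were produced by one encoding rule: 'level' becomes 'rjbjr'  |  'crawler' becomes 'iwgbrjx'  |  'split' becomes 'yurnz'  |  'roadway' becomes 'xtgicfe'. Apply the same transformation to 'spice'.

yuohk

Shifts by position in level: pos 0: l→r (+6), pos 1: e→j (+5), pos 2: v→b (+6), pos 3: e→j (+5) — repeating every 2. The shifts repeat in a cycle of length 2: positions 0,1,… shift by +6, +5, then the pattern repeats.
Applying it to spice: s+6=y, p+5=u, i+6=o, c+5=h, e+6=k.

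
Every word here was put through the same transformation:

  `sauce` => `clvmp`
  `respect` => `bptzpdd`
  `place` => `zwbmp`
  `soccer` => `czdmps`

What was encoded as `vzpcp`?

It's a Vigenère-style cipher with numeric key [10,11,1]: position i shifts by key[i mod 3].
Decoding vzpcp: v−10=l, z−11=o, p−1=o, c−10=s, p−11=e.

loose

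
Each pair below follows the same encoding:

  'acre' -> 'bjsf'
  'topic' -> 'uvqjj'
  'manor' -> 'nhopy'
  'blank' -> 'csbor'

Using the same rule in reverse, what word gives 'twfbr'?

speak

Shifts by position in acre: pos 0: a→b (+1), pos 1: c→j (+7), pos 2: r→s (+1), pos 3: e→f (+1) — repeating every 3. It's a Vigenère-style cipher with numeric key [1,7,1]: position i shifts by key[i mod 3].
Decoding twfbr: t−1=s, w−7=p, f−1=e, b−1=a, r−7=k.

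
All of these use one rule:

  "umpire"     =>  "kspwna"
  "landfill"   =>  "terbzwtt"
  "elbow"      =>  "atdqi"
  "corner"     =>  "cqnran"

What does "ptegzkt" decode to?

playful

u(20)→k(10) and m(12)→s(18) fit y≡25x+4 (mod 26); the inverse of 25 mod 26 is 25. Each letter's alphabet position (a=0..z=25) is mapped through 25·x+4 mod 26 — an affine cipher.
Reversing it on ptegzkt: p(15)→25·(15−4)≡15=p; t(19)→25·(19−4)≡11=l; e(4)→25·(4−4)≡0=a; g(6)→25·(6−4)≡24=y; z(25)→25·(25−4)≡5=f; k(10)→25·(10−4)≡20=u; t(19)→25·(19−4)≡11=l (all mod 26).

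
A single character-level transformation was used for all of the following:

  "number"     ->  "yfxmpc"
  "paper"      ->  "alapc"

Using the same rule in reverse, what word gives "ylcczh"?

narrow

Compare letters: n→y is +11, u→f is +11, m→x is +11 — a constant shift. Every letter moves 11 places later in the alphabet, wrapping around z→a.
Decoding ylcczh: y−11=n, l−11=a, c−11=r, c−11=r, z−11=o, h−11=w.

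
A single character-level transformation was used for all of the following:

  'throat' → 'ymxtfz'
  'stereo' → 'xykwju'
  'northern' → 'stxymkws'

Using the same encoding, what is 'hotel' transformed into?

mtzjq

Shifts by position in throat: pos 0: t→y (+5), pos 1: h→m (+5), pos 2: r→x (+6), pos 3: o→t (+5), pos 4: a→f (+5), pos 5: t→z (+6) — repeating every 3. It's a Vigenère-style cipher with numeric key [5,5,6]: position i shifts by key[i mod 3].
On hotel: h+5=m, o+5=t, t+6=z, e+5=j, l+5=q.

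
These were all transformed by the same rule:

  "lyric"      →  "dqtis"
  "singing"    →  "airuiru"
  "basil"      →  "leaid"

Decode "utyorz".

l(11)→d(3) and y(24)→q(16) fit y≡7x+4 (mod 26); the inverse of 7 mod 26 is 15. Each letter's alphabet position (a=0..z=25) is mapped through 7·x+4 mod 26 — an affine cipher.
Decoding utyorz: u(20)→15·(20−4)≡6=g; t(19)→15·(19−4)≡17=r; y(24)→15·(24−4)≡14=o; o(14)→15·(14−4)≡20=u; r(17)→15·(17−4)≡13=n; z(25)→15·(25−4)≡3=d (all mod 26).

ground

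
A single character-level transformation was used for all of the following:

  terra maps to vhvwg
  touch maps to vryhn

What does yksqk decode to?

whole

In terra: t→v is +2, e→h is +3, r→v is +4, r→w is +5 — the shift increases by 1 each position. The shift increases by 1 at each position, starting from +2: 2, 3, 4, ….
Reversing it on yksqk: y−2=w, k−3=h, s−4=o, q−5=l, k−6=e.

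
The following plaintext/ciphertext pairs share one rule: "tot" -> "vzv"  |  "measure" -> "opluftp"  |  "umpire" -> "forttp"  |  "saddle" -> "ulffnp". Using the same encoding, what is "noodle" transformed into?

The shift depends on letter class: consonant t→v is +2, but vowel o→z is +11. Vowels shift forward by 11 and consonants shift forward by 2.
For noodle: n(cons)+2=p, o(vowel)+11=z, o(vowel)+11=z, d(cons)+2=f, l(cons)+2=n, e(vowel)+11=p.

pzzfnp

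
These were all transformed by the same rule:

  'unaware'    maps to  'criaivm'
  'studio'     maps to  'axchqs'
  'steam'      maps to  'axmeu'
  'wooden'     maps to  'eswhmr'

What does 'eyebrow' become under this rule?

A repeating key of period 2 is used — shifts +8, +4 over and over.
On eyebrow: e+8=m, y+4=c, e+8=m, b+4=f, r+8=z, o+4=s, w+8=e.

mcmfzse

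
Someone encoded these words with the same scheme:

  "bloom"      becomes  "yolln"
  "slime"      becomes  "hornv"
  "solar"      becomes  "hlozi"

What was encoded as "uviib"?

Each pair mirrors across the alphabet (b↔y, l↔o, o↔l): positions sum to 25. Letters are reflected about the middle of the alphabet (position → 25−position): Atbash.
Undoing it on uviib: u↔f, v↔e, i↔r, i↔r, b↔y.

ferry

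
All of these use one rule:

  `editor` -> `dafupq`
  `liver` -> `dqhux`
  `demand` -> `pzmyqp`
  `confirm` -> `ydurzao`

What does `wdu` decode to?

The output letters match the input read backwards, each shifted +12: editor reversed is rotide. The word is reversed, then every letter is shifted forward by 12.
Decoding wdu: shift back: w−12=k, d−12=r, u−12=i → kri; then reverse → irk.

irk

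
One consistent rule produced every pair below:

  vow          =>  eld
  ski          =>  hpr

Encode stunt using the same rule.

Each letter is replaced by its mirror in the alphabet: a↔z, b↔y, c↔x, and so on (the Atbash cipher).
For stunt: s↔h, t↔g, u↔f, n↔m, t↔g.

hgfmg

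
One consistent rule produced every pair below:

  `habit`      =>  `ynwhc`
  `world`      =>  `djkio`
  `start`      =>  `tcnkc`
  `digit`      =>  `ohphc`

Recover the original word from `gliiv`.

fully

h(7)→y(24) and a(0)→n(13) fit y≡9x+13 (mod 26); the inverse of 9 mod 26 is 3. This is an affine cipher: with a=0,…,z=25, each position x becomes (9x+13) mod 26.
Reversing it on gliiv: g(6)→3·(6−13)≡5=f; l(11)→3·(11−13)≡20=u; i(8)→3·(8−13)≡11=l; i(8)→3·(8−13)≡11=l; v(21)→3·(21−13)≡24=y (all mod 26).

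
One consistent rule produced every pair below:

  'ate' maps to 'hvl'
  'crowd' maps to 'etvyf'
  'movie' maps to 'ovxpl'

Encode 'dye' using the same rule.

The shift depends on letter class: consonant t→v is +2, but vowel a→h is +7. Two shifts are in play — +7 for a/e/i/o/u, +2 for every other letter.
Applying it to dye: d(cons)+2=f, y(cons)+2=a, e(vowel)+7=l.

fal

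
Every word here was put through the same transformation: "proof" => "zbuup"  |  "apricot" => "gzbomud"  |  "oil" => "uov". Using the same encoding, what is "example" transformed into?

khgwzvk

The shift depends on letter class: consonant p→z is +10, but vowel o→u is +6. Two shifts are in play — +6 for a/e/i/o/u, +10 for every other letter.
For example: e(vowel)+6=k, x(cons)+10=h, a(vowel)+6=g, m(cons)+10=w, p(cons)+10=z, l(cons)+10=v, e(vowel)+6=k.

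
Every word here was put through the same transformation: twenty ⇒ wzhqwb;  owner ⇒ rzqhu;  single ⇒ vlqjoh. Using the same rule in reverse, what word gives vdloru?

Compare letters: t→w is +3, w→z is +3, e→h is +3 — a constant shift. Every letter moves 3 places later in the alphabet, wrapping around z→a.
Reversing it on vdloru: v−3=s, d−3=a, l−3=i, o−3=l, r−3=o, u−3=r.

sailor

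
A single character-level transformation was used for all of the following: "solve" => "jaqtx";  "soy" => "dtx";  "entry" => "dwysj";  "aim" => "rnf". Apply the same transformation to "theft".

ykjmy

The output letters match the input read backwards, each shifted +5: solve reversed is evlos. The word is reversed, then every letter is shifted forward by 5.
For theft: reverse → tfeht; then shift: t+5=y, f+5=k, e+5=j, h+5=m, t+5=y.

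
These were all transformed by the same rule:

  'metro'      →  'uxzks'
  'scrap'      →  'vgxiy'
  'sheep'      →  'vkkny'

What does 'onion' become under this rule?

The output letters match the input read backwards, each shifted +6: metro reversed is ortem. Read the word backwards and shift each letter +6.
Applying it to onion: reverse → noino; then shift: n+6=t, o+6=u, i+6=o, n+6=t, o+6=u.

tuotu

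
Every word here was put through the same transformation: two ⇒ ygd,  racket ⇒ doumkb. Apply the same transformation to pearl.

vbkoz

Read the word backwards and shift each letter +10.
On pearl: reverse → lraep; then shift: l+10=v, r+10=b, a+10=k, e+10=o, p+10=z.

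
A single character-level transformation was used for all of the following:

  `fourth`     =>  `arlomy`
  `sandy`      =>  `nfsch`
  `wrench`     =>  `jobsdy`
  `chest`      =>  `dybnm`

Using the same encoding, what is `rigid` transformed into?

oxzxc

f(5)→a(0) and o(14)→r(17) fit y≡25x+5 (mod 26); the inverse of 25 mod 26 is 25. Treating letters as 0–25, the rule is x ↦ 25x + 5 (mod 26).
On rigid: r(17)→25·17+5≡14=o; i(8)→25·8+5≡23=x; g(6)→25·6+5≡25=z; i(8)→25·8+5≡23=x; d(3)→25·3+5≡2=c (all mod 26).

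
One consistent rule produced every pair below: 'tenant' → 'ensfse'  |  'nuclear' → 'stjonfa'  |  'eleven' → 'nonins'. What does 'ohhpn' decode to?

loose

t(19)→e(4) and e(4)→n(13) fit y≡15x+5 (mod 26); the inverse of 15 mod 26 is 7. This is an affine cipher: with a=0,…,z=25, each position x becomes (15x+5) mod 26.
Reversing it on ohhpn: o(14)→7·(14−5)≡11=l; h(7)→7·(7−5)≡14=o; h(7)→7·(7−5)≡14=o; p(15)→7·(15−5)≡18=s; n(13)→7·(13−5)≡4=e (all mod 26).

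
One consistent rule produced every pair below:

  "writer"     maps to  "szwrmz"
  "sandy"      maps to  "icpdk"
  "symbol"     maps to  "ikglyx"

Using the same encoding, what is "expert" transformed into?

mbhmzr

w(22)→s(18) and r(17)→z(25) fit y≡9x+2 (mod 26); the inverse of 9 mod 26 is 3. Each letter's alphabet position (a=0..z=25) is mapped through 9·x+2 mod 26 — an affine cipher.
For expert: e(4)→9·4+2≡12=m; x(23)→9·23+2≡1=b; p(15)→9·15+2≡7=h; e(4)→9·4+2≡12=m; r(17)→9·17+2≡25=z; t(19)→9·19+2≡17=r (all mod 26).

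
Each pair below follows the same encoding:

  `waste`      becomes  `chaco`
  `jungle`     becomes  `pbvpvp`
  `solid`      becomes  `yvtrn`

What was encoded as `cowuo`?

whole

In waste: w→c is +6, a→h is +7, s→a is +8, t→c is +9 — the shift increases by 1 each position. Letter i (0-indexed) is shifted by i+6, so successive shifts are 6, 7, 8, ….
Undoing it on cowuo: c−6=w, o−7=h, w−8=o, u−9=l, o−10=e.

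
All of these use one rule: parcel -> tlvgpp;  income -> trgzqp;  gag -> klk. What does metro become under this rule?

qpxvz

The shift depends on letter class: consonant p→t is +4, but vowel a→l is +11. Vowels shift forward by 11 and consonants shift forward by 4.
Applying it to metro: m(cons)+4=q, e(vowel)+11=p, t(cons)+4=x, r(cons)+4=v, o(vowel)+11=z.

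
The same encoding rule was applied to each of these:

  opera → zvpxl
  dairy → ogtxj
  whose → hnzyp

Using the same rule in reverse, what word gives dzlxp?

Shifts by position in opera: pos 0: o→z (+11), pos 1: p→v (+6), pos 2: e→p (+11), pos 3: r→x (+6) — repeating every 2. The shifts repeat in a cycle of length 2: positions 0,1,… shift by +11, +6, then the pattern repeats.
Undoing it on dzlxp: d−11=s, z−6=t, l−11=a, x−6=r, p−11=e.

stare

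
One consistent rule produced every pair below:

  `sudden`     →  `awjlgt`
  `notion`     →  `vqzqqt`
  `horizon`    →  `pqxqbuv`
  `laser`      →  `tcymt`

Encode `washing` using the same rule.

Shifts by position in sudden: pos 0: s→a (+8), pos 1: u→w (+2), pos 2: d→j (+6), pos 3: d→l (+8), pos 4: e→g (+2), pos 5: n→t (+6) — repeating every 3. It's a Vigenère-style cipher with numeric key [8,2,6]: position i shifts by key[i mod 3].
On washing: w+8=e, a+2=c, s+6=y, h+8=p, i+2=k, n+6=t, g+8=o.

ecypkto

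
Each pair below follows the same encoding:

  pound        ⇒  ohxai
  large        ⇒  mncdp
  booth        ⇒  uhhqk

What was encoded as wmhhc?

floor

This is an affine cipher: with a=0,…,z=25, each position x becomes (7x+13) mod 26.
Undoing it on wmhhc: w(22)→15·(22−13)≡5=f; m(12)→15·(12−13)≡11=l; h(7)→15·(7−13)≡14=o; h(7)→15·(7−13)≡14=o; c(2)→15·(2−13)≡17=r (all mod 26).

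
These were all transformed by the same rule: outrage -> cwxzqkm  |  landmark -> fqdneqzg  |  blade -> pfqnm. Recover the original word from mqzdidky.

earnings

o(14)→c(2) and u(20)→w(22) fit y≡25x+16 (mod 26); the inverse of 25 mod 26 is 25. This is an affine cipher: with a=0,…,z=25, each position x becomes (25x+16) mod 26.
Undoing it on mqzdidky: m(12)→25·(12−16)≡4=e; q(16)→25·(16−16)≡0=a; z(25)→25·(25−16)≡17=r; d(3)→25·(3−16)≡13=n; i(8)→25·(8−16)≡8=i; d(3)→25·(3−16)≡13=n; k(10)→25·(10−16)≡6=g; y(24)→25·(24−16)≡18=s (all mod 26).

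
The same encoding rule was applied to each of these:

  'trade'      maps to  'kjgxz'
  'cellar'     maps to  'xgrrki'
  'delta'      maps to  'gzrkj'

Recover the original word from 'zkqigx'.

The output letters match the input read backwards, each shifted +6: trade reversed is edart. The word is reversed, then every letter is shifted forward by 6.
Decoding zkqigx: shift back: z−6=t, k−6=e, q−6=k, i−6=c, g−6=a, x−6=r → tekcar; then reverse → racket.

racket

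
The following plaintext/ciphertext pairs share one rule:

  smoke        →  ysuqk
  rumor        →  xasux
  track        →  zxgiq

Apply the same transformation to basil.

Compare letters: s→y is +6, m→s is +6, o→u is +6 — a constant shift. Every letter moves 6 places later in the alphabet, wrapping around z→a.
On basil: b+6=h, a+6=g, s+6=y, i+6=o, l+6=r.

hgyor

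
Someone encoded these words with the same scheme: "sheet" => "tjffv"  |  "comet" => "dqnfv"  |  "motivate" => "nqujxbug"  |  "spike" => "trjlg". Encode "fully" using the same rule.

Shifts by position in sheet: pos 0: s→t (+1), pos 1: h→j (+2), pos 2: e→f (+1), pos 3: e→f (+1), pos 4: t→v (+2) — repeating every 3. A repeating key of period 3 is used — shifts +1, +2, +1 over and over.
For fully: f+1=g, u+2=w, l+1=m, l+1=m, y+2=a.

gwmma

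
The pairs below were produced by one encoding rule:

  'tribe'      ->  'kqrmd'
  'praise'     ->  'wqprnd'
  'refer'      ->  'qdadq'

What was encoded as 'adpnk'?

t(19)→k(10) and r(17)→q(16) fit y≡23x+15 (mod 26); the inverse of 23 mod 26 is 17. Treating letters as 0–25, the rule is x ↦ 23x + 15 (mod 26).
Decoding adpnk: a(0)→17·(0−15)≡5=f; d(3)→17·(3−15)≡4=e; p(15)→17·(15−15)≡0=a; n(13)→17·(13−15)≡18=s; k(10)→17·(10−15)≡19=t (all mod 26).

feast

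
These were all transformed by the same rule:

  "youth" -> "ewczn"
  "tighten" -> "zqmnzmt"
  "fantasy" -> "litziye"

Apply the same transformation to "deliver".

jmrqbmx

The shift depends on letter class: consonant y→e is +6, but vowel o→w is +8. Vowels shift forward by 8 and consonants shift forward by 6.
Applying it to deliver: d(cons)+6=j, e(vowel)+8=m, l(cons)+6=r, i(vowel)+8=q, v(cons)+6=b, e(vowel)+8=m, r(cons)+6=x.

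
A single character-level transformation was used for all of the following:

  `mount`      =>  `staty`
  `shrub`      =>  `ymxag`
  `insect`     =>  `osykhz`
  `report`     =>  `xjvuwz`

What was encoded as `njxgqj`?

Shifts by position in mount: pos 0: m→s (+6), pos 1: o→t (+5), pos 2: u→a (+6), pos 3: n→t (+6), pos 4: t→y (+5) — repeating every 3. The shifts repeat in a cycle of length 3: positions 0,1,… shift by +6, +5, +6, then the pattern repeats.
Reversing it on njxgqj: n−6=h, j−5=e, x−6=r, g−6=a, q−5=l, j−6=d.

herald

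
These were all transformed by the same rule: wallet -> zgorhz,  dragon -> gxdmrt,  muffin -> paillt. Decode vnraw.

shout

Shifts by position in wallet: pos 0: w→z (+3), pos 1: a→g (+6), pos 2: l→o (+3), pos 3: l→r (+6) — repeating every 2. A repeating key of period 2 is used — shifts +3, +6 over and over.
Undoing it on vnraw: v−3=s, n−6=h, r−3=o, a−6=u, w−3=t.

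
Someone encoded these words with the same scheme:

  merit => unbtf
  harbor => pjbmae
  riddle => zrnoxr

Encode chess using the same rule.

kqode

In merit: m→u is +8, e→n is +9, r→b is +10, i→t is +11 — the shift increases by 1 each position. Letter i (0-indexed) is shifted by i+8, so successive shifts are 8, 9, 10, ….
On chess: c+8=k, h+9=q, e+10=o, s+11=d, s+12=e.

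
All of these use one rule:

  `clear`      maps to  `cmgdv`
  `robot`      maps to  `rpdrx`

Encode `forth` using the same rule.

fptwl

The shift increases by 1 at each position, starting from +0: 0, 1, 2, ….
On forth: f+0=f, o+1=p, r+2=t, t+3=w, h+4=l.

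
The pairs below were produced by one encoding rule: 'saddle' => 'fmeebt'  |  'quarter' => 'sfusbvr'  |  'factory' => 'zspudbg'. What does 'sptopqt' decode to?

The output letters match the input read backwards, each shifted +1: saddle reversed is elddas. Two steps: reverse the string, then apply a Caesar shift of +1.
Undoing it on sptopqt: shift back: s−1=r, p−1=o, t−1=s, o−1=n, p−1=o, q−1=p, t−1=s → rosnops; then reverse → sponsor.

sponsor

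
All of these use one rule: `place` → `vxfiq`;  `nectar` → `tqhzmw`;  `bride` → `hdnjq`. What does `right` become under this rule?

Shifts by position in place: pos 0: p→v (+6), pos 1: l→x (+12), pos 2: a→f (+5), pos 3: c→i (+6), pos 4: e→q (+12) — repeating every 3. It's a Vigenère-style cipher with numeric key [6,12,5]: position i shifts by key[i mod 3].
On right: r+6=x, i+12=u, g+5=l, h+6=n, t+12=f.

xulnf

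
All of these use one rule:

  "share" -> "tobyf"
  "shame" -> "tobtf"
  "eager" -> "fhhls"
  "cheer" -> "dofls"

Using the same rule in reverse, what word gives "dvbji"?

coach

It's a Vigenère-style cipher with numeric key [1,7]: position i shifts by key[i mod 2].
Decoding dvbji: d−1=c, v−7=o, b−1=a, j−7=c, i−1=h.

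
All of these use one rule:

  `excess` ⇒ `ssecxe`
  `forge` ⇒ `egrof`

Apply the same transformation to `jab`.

baj

The output letters match the input read backwards: excess reversed is ssecxe. It's just the letters in reverse order.
On jab: reverse → baj.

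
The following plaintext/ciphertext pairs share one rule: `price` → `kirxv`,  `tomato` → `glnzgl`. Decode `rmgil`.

Each pair mirrors across the alphabet (p↔k, r↔i, i↔r): positions sum to 25. Letters are reflected about the middle of the alphabet (position → 25−position): Atbash.
Undoing it on rmgil: r↔i, m↔n, g↔t, i↔r, l↔o.

intro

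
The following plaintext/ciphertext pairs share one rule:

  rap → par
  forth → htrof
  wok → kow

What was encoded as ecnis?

The output letters match the input read backwards: rap reversed is par. The word is simply reversed.
Reversing it on ecnis: then reverse → since.

since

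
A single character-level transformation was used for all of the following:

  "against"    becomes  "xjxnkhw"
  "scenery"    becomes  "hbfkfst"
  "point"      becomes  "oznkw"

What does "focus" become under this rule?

uzblh

Treating letters as 0–25, the rule is x ↦ 15x + 23 (mod 26).
Applying it to focus: f(5)→15·5+23≡20=u; o(14)→15·14+23≡25=z; c(2)→15·2+23≡1=b; u(20)→15·20+23≡11=l; s(18)→15·18+23≡7=h (all mod 26).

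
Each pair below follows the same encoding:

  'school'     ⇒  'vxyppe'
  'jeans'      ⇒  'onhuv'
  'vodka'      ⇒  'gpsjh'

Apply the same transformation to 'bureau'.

s(18)→v(21) and c(2)→x(23) fit y≡21x+7 (mod 26); the inverse of 21 mod 26 is 5. Each letter's alphabet position (a=0..z=25) is mapped through 21·x+7 mod 26 — an affine cipher.
Applying it to bureau: b(1)→21·1+7≡2=c; u(20)→21·20+7≡11=l; r(17)→21·17+7≡0=a; e(4)→21·4+7≡13=n; a(0)→21·0+7≡7=h; u(20)→21·20+7≡11=l (all mod 26).

clanhl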